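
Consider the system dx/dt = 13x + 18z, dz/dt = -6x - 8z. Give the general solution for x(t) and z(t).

Coefficient matrix A = [[13, 18], [-6, -8]].
Characteristic polynomial det(A - λI) = λ^2 - 5λ + 4 = 0.
Eigenvalues λ = 4, 1.
For λ=4: (A-λI) row 1 is [9, 18], so an eigenvector is (-2, 1).
For λ=1: (A-λI) row 1 is [12, 18], so an eigenvector is (3, -2).
General solution: C_1e^(4t)(-2,1) + C_2e^(t)(3,-2).

x(t) = -2C_1e^(4t) + 3C_2e^(t), z(t) = C_1e^(4t) - 2C_2e^(t)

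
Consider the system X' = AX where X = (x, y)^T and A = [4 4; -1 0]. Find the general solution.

Coefficient matrix A = [[4, 4], [-1, 0]].
Characteristic polynomial det(A - λI) = λ^2 - 4λ + 4 = 0.
Single eigenvalue λ = 2 with algebraic multiplicity 2.
Eigenvector v = (2,-1); generalized eigenvector w with (A-λI)w=v is (3,-1).
General solution: e^(2t)[c_1·v + c_2·(t·v + w)].

x(t) = 2c_1e^(2t) + 2c_2te^(2t) + 3c_2e^(2t), y(t) = -c_1e^(2t) - c_2te^(2t) - c_2e^(2t)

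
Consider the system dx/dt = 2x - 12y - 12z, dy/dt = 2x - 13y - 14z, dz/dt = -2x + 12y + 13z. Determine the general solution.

x(t) = 4K_2e^(-t) + K_3e^(2t), y(t) = -K_1e^(t) + 3K_2e^(-t) + 2K_3e^(2t), z(t) = K_1e^(t) - 2K_2e^(-t) - 2K_3e^(2t)

Coefficient matrix A = [[2, -12, -12], [2, -13, -14], [-2, 12, 13]].
det(A - λI) = 0 gives eigenvalues λ = 1, -1, 2.
For λ=1: eigenvector (0,-1,1).
For λ=-1: eigenvector (4,3,-2).
For λ=2: eigenvector (1,2,-2).
General solution: K_1e^(t)(0,-1,1) + K_2e^(-t)(4,3,-2) + K_3e^(2t)(1,2,-2).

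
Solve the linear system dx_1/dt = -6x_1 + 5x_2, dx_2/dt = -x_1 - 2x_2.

x_1(t) = -2C_1e^(-4t)sin(t) + C_1e^(-4t)cos(t) + C_2e^(-4t)sin(t) + 2C_2e^(-4t)cos(t), x_2(t) = -C_1e^(-4t)sin(t) + C_2e^(-4t)cos(t)

Coefficient matrix A = [[-6, 5], [-1, -2]].
Characteristic polynomial det(A - λI) = λ^2 + 8λ + 17 = 0.
Eigenvalues λ = -4 ± i (complex conjugate pair).
For λ=-4+i: an eigenvector is (1,0) - i(-2,-1) = (1 + 2i, 0 + i).
A real fundamental pair from Re and Im of e^((-4+i)t)v: X_1 = e^(-4t)(cos(t)·(1,0) + sin(t)·(-2,-1)), X_2 = e^(-4t)(sin(t)·(1,0) - cos(t)·(-2,-1)).
General solution: C_1X_1 + C_2X_2.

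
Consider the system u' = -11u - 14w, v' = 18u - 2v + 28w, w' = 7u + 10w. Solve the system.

Coefficient matrix A = [[-11, 0, -14], [18, -2, 28], [7, 0, 10]].
det(A - λI) = 0 gives eigenvalues λ = -2, 3, -4.
For λ=-2: eigenvector (0,1,0).
For λ=3: eigenvector (-1,2,1).
For λ=-4: eigenvector (-2,4,1).
General solution: C_1e^(-2t)(0,1,0) + C_2e^(3t)(-1,2,1) + C_3e^(-4t)(-2,4,1).

u(t) = -C_2e^(3t) - 2C_3e^(-4t), v(t) = C_1e^(-2t) + 2C_2e^(3t) + 4C_3e^(-4t), w(t) = C_2e^(3t) + C_3e^(-4t)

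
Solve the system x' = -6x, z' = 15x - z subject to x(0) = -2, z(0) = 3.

Coefficient matrix A = [[-6, 0], [15, -1]].
Characteristic polynomial det(A - λI) = λ^2 + 7λ + 6 = 0.
Eigenvalues λ = -6, -1.
For λ=-6: (A-λI) row 2 is [15, 5], so an eigenvector is (1, -3).
For λ=-1: (A-λI) row 1 is [-5, 0], so an eigenvector is (0, 1).
General solution: K_1e^(-6t)(1,-3) + K_2e^(-t)(0,1).
Applying x(0)=-2, z(0)=3 gives K_1=-2, K_2=-3.

x(t) = -2e^(-6t), z(t) = -3e^(-t) + 6e^(-6t)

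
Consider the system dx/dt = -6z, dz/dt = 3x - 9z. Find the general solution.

Coefficient matrix A = [[0, -6], [3, -9]].
Characteristic polynomial det(A - λI) = λ^2 + 9λ + 18 = 0.
Eigenvalues λ = -6, -3.
For λ=-6: (A-λI) row 1 is [6, -6], so an eigenvector is (-1, -1).
For λ=-3: (A-λI) row 1 is [3, -6], so an eigenvector is (-2, -1).
General solution: c_1e^(-6t)(-1,-1) + c_2e^(-3t)(-2,-1).

x(t) = -c_1e^(-6t) - 2c_2e^(-3t), z(t) = -c_1e^(-6t) - c_2e^(-3t)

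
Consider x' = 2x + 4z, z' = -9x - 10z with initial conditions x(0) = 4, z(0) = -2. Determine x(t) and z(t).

x(t) = 16te^(-4t) + 4e^(-4t), z(t) = -24te^(-4t) - 2e^(-4t)

Coefficient matrix A = [[2, 4], [-9, -10]].
Characteristic polynomial det(A - λI) = λ^2 + 8λ + 16 = 0.
Single eigenvalue λ = -4 with algebraic multiplicity 2.
Eigenvector v = (2,-3); generalized eigenvector w with (A-λI)w=v is (-1,2).
General solution: e^(-4t)[c_1·v + c_2·(t·v + w)].
Applying x(0)=4, z(0)=-2 gives c_1=6, c_2=8.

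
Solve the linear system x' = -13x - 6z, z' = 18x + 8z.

Coefficient matrix A = [[-13, -6], [18, 8]].
Characteristic polynomial det(A - λI) = λ^2 + 5λ + 4 = 0.
Eigenvalues λ = -1, -4.
For λ=-1: (A-λI) row 1 is [-12, -6], so an eigenvector is (1, -2).
For λ=-4: (A-λI) row 1 is [-9, -6], so an eigenvector is (2, -3).
General solution: c_1e^(-t)(1,-2) + c_2e^(-4t)(2,-3).

x(t) = c_1e^(-t) + 2c_2e^(-4t), z(t) = -2c_1e^(-t) - 3c_2e^(-4t)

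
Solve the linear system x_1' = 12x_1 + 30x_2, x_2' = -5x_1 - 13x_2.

Coefficient matrix A = [[12, 30], [-5, -13]].
Characteristic polynomial det(A - λI) = λ^2 + λ - 6 = 0.
Eigenvalues λ = -3, 2.
For λ=-3: (A-λI) row 1 is [15, 30], so an eigenvector is (2, -1).
For λ=2: (A-λI) row 1 is [10, 30], so an eigenvector is (3, -1).
General solution: C_1e^(-3t)(2,-1) + C_2e^(2t)(3,-1).

x_1(t) = 2C_1e^(-3t) + 3C_2e^(2t), x_2(t) = -C_1e^(-3t) - C_2e^(2t)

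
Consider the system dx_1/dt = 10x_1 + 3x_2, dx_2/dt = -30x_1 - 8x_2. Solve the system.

Coefficient matrix A = [[10, 3], [-30, -8]].
Characteristic polynomial det(A - λI) = λ^2 - 2λ + 10 = 0.
Eigenvalues λ = 1 ± 3i (complex conjugate pair).
For λ=1+3i: an eigenvector is (-1,3) - i(0,1) = (-1, 3 - i).
A real fundamental pair from Re and Im of e^((1+3i)t)v: X_1 = e^(t)(cos(3t)·(-1,3) + sin(3t)·(0,1)), X_2 = e^(t)(sin(3t)·(-1,3) - cos(3t)·(0,1)).
General solution: c_1X_1 + c_2X_2.

x_1(t) = -c_1e^(t)cos(3t) - c_2e^(t)sin(3t), x_2(t) = c_1e^(t)sin(3t) + 3c_1e^(t)cos(3t) + 3c_2e^(t)sin(3t) - c_2e^(t)cos(3t)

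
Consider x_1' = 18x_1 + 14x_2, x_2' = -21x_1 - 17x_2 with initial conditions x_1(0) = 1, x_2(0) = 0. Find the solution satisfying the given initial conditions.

x_1(t) = 3e^(4t) - 2e^(-3t), x_2(t) = -3e^(4t) + 3e^(-3t)

Coefficient matrix A = [[18, 14], [-21, -17]].
Characteristic polynomial det(A - λI) = λ^2 - λ - 12 = 0.
Eigenvalues λ = -3, 4.
For λ=-3: (A-λI) row 1 is [21, 14], so an eigenvector is (-2, 3).
For λ=4: (A-λI) row 1 is [14, 14], so an eigenvector is (1, -1).
General solution: c_1e^(-3t)(-2,3) + c_2e^(4t)(1,-1).
Applying x_1(0)=1, x_2(0)=0 gives c_1=1, c_2=3.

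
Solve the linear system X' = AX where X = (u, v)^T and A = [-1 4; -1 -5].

Coefficient matrix A = [[-1, 4], [-1, -5]].
Characteristic polynomial det(A - λI) = λ^2 + 6λ + 9 = 0.
Single eigenvalue λ = -3 with algebraic multiplicity 2.
Eigenvector v = (2,-1); generalized eigenvector w with (A-λI)w=v is (-1,1).
General solution: e^(-3t)[c_1·v + c_2·(t·v + w)].

u(t) = 2c_1e^(-3t) + 2c_2te^(-3t) - c_2e^(-3t), v(t) = -c_1e^(-3t) - c_2te^(-3t) + c_2e^(-3t)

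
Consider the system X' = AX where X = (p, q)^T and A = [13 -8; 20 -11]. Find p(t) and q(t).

p(t) = -c_1e^(t)sin(4t) + c_1e^(t)cos(4t) + c_2e^(t)sin(4t) + c_2e^(t)cos(4t), q(t) = -c_1e^(t)sin(4t) + 2c_1e^(t)cos(4t) + 2c_2e^(t)sin(4t) + c_2e^(t)cos(4t)

Coefficient matrix A = [[13, -8], [20, -11]].
Characteristic polynomial det(A - λI) = λ^2 - 2λ + 17 = 0.
Eigenvalues λ = 1 ± 4i (complex conjugate pair).
For λ=1+4i: an eigenvector is (1,2) - i(-1,-1) = (1 + i, 2 + i).
A real fundamental pair from Re and Im of e^((1+4i)t)v: X_1 = e^(t)(cos(4t)·(1,2) + sin(4t)·(-1,-1)), X_2 = e^(t)(sin(4t)·(1,2) - cos(4t)·(-1,-1)).
General solution: c_1X_1 + c_2X_2.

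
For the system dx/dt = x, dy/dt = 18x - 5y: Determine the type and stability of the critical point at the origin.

saddle

A = [[1,0],[18,-5]]; det(A-λI) = λ^2 + 4λ - 5.
λ = 1, -5: opposite signs.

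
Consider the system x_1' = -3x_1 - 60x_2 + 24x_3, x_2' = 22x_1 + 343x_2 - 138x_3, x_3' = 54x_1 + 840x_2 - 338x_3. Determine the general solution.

x_1(t) = 3c_1e^(t) - 2c_2e^(3t), x_2(t) = -c_1e^(t) + 5c_2e^(3t) + 2c_3e^(-2t), x_3(t) = -2c_1e^(t) + 12c_2e^(3t) + 5c_3e^(-2t)

Coefficient matrix A = [[-3, -60, 24], [22, 343, -138], [54, 840, -338]].
det(A - λI) = 0 gives eigenvalues λ = 1, 3, -2.
For λ=1: eigenvector (3,-1,-2).
For λ=3: eigenvector (-2,5,12).
For λ=-2: eigenvector (0,2,5).
General solution: c_1e^(t)(3,-1,-2) + c_2e^(3t)(-2,5,12) + c_3e^(-2t)(0,2,5).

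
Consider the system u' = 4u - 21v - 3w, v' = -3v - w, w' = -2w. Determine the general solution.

Coefficient matrix A = [[4, -21, -3], [0, -3, -1], [0, 0, -2]].
det(A - λI) = 0 gives eigenvalues λ = 4, -2, -3.
For λ=4: eigenvector (1,0,0).
For λ=-2: eigenvector (-3,-1,1).
For λ=-3: eigenvector (3,1,0).
General solution: C_1e^(4t)(1,0,0) + C_2e^(-2t)(-3,-1,1) + C_3e^(-3t)(3,1,0).

u(t) = C_1e^(4t) - 3C_2e^(-2t) + 3C_3e^(-3t), v(t) = -C_2e^(-2t) + C_3e^(-3t), w(t) = C_2e^(-2t)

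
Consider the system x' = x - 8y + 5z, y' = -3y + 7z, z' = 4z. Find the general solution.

Coefficient matrix A = [[1, -8, 5], [0, -3, 7], [0, 0, 4]].
det(A - λI) = 0 gives eigenvalues λ = 1, -3, 4.
For λ=1: eigenvector (1,0,0).
For λ=-3: eigenvector (2,1,0).
For λ=4: eigenvector (-1,1,1).
General solution: K_1e^(t)(1,0,0) + K_2e^(-3t)(2,1,0) + K_3e^(4t)(-1,1,1).

x(t) = K_1e^(t) + 2K_2e^(-3t) - K_3e^(4t), y(t) = K_2e^(-3t) + K_3e^(4t), z(t) = K_3e^(4t)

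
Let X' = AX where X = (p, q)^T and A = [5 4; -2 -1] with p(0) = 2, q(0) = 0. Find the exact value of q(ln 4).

-120

A = [[5,4],[-2,-1]]; eigenvalues λ = 1, 3.
Eigenvectors: (1,-1) for λ=1, (2,-1) for λ=3.
From the initial condition, c_1 = -2, c_2 = 2.
q(ln 4) = (-2)(4^1)(-1) + (2)(4^3)(-1) = -120.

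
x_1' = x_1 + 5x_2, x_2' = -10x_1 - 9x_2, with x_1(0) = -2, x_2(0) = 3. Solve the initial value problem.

Coefficient matrix A = [[1, 5], [-10, -9]].
Characteristic polynomial det(A - λI) = λ^2 + 8λ + 41 = 0.
Eigenvalues λ = -4 ± 5i (complex conjugate pair).
For λ=-4+5i: an eigenvector is (0,1) - i(1,-1) = (0 - i, 1 + i).
A real fundamental pair from Re and Im of e^((-4+5i)t)v: X_1 = e^(-4t)(cos(5t)·(0,1) + sin(5t)·(1,-1)), X_2 = e^(-4t)(sin(5t)·(0,1) - cos(5t)·(1,-1)).
General solution: c_1X_1 + c_2X_2.
Applying x_1(0)=-2, x_2(0)=3 gives c_1=1, c_2=2.

x_1(t) = e^(-4t)sin(5t) - 2e^(-4t)cos(5t), x_2(t) = e^(-4t)sin(5t) + 3e^(-4t)cos(5t)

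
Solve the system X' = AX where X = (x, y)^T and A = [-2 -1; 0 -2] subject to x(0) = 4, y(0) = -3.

Coefficient matrix A = [[-2, -1], [0, -2]].
Characteristic polynomial det(A - λI) = λ^2 + 4λ + 4 = 0.
Single eigenvalue λ = -2 with algebraic multiplicity 2.
Eigenvector v = (1,0); generalized eigenvector w with (A-λI)w=v is (-1,-1).
General solution: e^(-2t)[C_1·v + C_2·(t·v + w)].
Applying x(0)=4, y(0)=-3 gives C_1=7, C_2=3.

x(t) = 3te^(-2t) + 4e^(-2t), y(t) = -3e^(-2t)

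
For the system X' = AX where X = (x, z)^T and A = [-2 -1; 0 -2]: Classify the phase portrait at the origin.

stable improper node

A = [[-2,-1],[0,-2]]; det(A-λI) = λ^2 + 4λ + 4.
repeated λ = -2 with a single eigenvector.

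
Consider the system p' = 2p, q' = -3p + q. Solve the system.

Coefficient matrix A = [[2, 0], [-3, 1]].
Characteristic polynomial det(A - λI) = λ^2 - 3λ + 2 = 0.
Eigenvalues λ = 2, 1.
For λ=2: (A-λI) row 2 is [-3, -1], so an eigenvector is (1, -3).
For λ=1: (A-λI) row 1 is [1, 0], so an eigenvector is (0, 1).
General solution: c_1e^(2t)(1,-3) + c_2e^(t)(0,1).

p(t) = c_1e^(2t), q(t) = -3c_1e^(2t) + c_2e^(t)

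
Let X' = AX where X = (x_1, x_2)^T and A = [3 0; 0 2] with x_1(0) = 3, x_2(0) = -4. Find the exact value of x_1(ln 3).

A = [[3,0],[0,2]]; eigenvalues λ = 2, 3.
Eigenvectors: (0,-1) for λ=2, (1,0) for λ=3.
From the initial condition, c_1 = 4, c_2 = 3.
x_1(ln 3) = (4)(3^2)(0) + (3)(3^3)(1) = 81.

81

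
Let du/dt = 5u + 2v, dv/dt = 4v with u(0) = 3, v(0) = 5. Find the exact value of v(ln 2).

A = [[5,2],[0,4]]; eigenvalues λ = 4, 5.
Eigenvectors: (2,-1) for λ=4, (1,0) for λ=5.
From the initial condition, c_1 = -5, c_2 = 13.
v(ln 2) = (-5)(2^4)(-1) + (13)(2^5)(0) = 80.

80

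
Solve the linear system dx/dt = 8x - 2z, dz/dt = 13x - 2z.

Coefficient matrix A = [[8, -2], [13, -2]].
Characteristic polynomial det(A - λI) = λ^2 - 6λ + 10 = 0.
Eigenvalues λ = 3 ± i (complex conjugate pair).
For λ=3+i: an eigenvector is (1,3) - i(-1,-2) = (1 + i, 3 + 2i).
A real fundamental pair from Re and Im of e^((3+i)t)v: X_1 = e^(3t)(cos(t)·(1,3) + sin(t)·(-1,-2)), X_2 = e^(3t)(sin(t)·(1,3) - cos(t)·(-1,-2)).
General solution: C_1X_1 + C_2X_2.

x(t) = -C_1e^(3t)sin(t) + C_1e^(3t)cos(t) + C_2e^(3t)sin(t) + C_2e^(3t)cos(t), z(t) = -2C_1e^(3t)sin(t) + 3C_1e^(3t)cos(t) + 3C_2e^(3t)sin(t) + 2C_2e^(3t)cos(t)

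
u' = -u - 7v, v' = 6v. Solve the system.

Coefficient matrix A = [[-1, -7], [0, 6]].
Characteristic polynomial det(A - λI) = λ^2 - 5λ - 6 = 0.
Eigenvalues λ = -1, 6.
For λ=-1: (A-λI) row 1 is [0, -7], so an eigenvector is (1, 0).
For λ=6: (A-λI) row 1 is [-7, -7], so an eigenvector is (1, -1).
General solution: c_1e^(-t)(1,0) + c_2e^(6t)(1,-1).

u(t) = c_1e^(-t) + c_2e^(6t), v(t) = -c_2e^(6t)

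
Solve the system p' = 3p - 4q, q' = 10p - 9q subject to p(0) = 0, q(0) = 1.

Coefficient matrix A = [[3, -4], [10, -9]].
Characteristic polynomial det(A - λI) = λ^2 + 6λ + 13 = 0.
Eigenvalues λ = -3 ± 2i (complex conjugate pair).
For λ=-3+2i: an eigenvector is (-1,-1) - i(-1,-2) = (-1 + i, -1 + 2i).
A real fundamental pair from Re and Im of e^((-3+2i)t)v: X_1 = e^(-3t)(cos(2t)·(-1,-1) + sin(2t)·(-1,-2)), X_2 = e^(-3t)(sin(2t)·(-1,-1) - cos(2t)·(-1,-2)).
General solution: c_1X_1 + c_2X_2.
Applying p(0)=0, q(0)=1 gives c_1=1, c_2=1.

p(t) = -2e^(-3t)sin(2t), q(t) = -3e^(-3t)sin(2t) + e^(-3t)cos(2t)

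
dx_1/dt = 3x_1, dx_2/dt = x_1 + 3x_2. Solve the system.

Coefficient matrix A = [[3, 0], [1, 3]].
Characteristic polynomial det(A - λI) = λ^2 - 6λ + 9 = 0.
Single eigenvalue λ = 3 with algebraic multiplicity 2.
Eigenvector v = (0,1); generalized eigenvector w with (A-λI)w=v is (1,3).
General solution: e^(3t)[C_1·v + C_2·(t·v + w)].

x_1(t) = C_2e^(3t), x_2(t) = C_1e^(3t) + C_2te^(3t) + 3C_2e^(3t)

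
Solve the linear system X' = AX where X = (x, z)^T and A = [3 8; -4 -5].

Coefficient matrix A = [[3, 8], [-4, -5]].
Characteristic polynomial det(A - λI) = λ^2 + 2λ + 17 = 0.
Eigenvalues λ = -1 ± 4i (complex conjugate pair).
For λ=-1+4i: an eigenvector is (-1,1) - i(1,0) = (-1 - i, 1).
A real fundamental pair from Re and Im of e^((-1+4i)t)v: X_1 = e^(-t)(cos(4t)·(-1,1) + sin(4t)·(1,0)), X_2 = e^(-t)(sin(4t)·(-1,1) - cos(4t)·(1,0)).
General solution: K_1X_1 + K_2X_2.

x(t) = K_1e^(-t)sin(4t) - K_1e^(-t)cos(4t) - K_2e^(-t)sin(4t) - K_2e^(-t)cos(4t), z(t) = K_1e^(-t)cos(4t) + K_2e^(-t)sin(4t)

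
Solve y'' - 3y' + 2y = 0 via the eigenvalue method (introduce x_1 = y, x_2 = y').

Let x_1 = y, x_2 = y'. Then x_1' = x_2 and x_2' = -2x_1 + 3x_2.
A = [[0,1],[-2,3]]; det(A-λI) = λ^2 - 3λ + 2.
Eigenvalues λ = 2, 1 with eigenvectors (1,2), (1,1).

y(t) = c_1e^(2t) + c_2e^(t)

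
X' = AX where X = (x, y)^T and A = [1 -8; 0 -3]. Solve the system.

Coefficient matrix A = [[1, -8], [0, -3]].
Characteristic polynomial det(A - λI) = λ^2 + 2λ - 3 = 0.
Eigenvalues λ = -3, 1.
For λ=-3: (A-λI) row 1 is [4, -8], so an eigenvector is (-2, -1).
For λ=1: (A-λI) row 1 is [0, -8], so an eigenvector is (1, 0).
General solution: K_1e^(-3t)(-2,-1) + K_2e^(t)(1,0).

x(t) = -2K_1e^(-3t) + K_2e^(t), y(t) = -K_1e^(-3t)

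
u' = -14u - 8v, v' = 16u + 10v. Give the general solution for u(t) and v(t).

Coefficient matrix A = [[-14, -8], [16, 10]].
Characteristic polynomial det(A - λI) = λ^2 + 4λ - 12 = 0.
Eigenvalues λ = 2, -6.
For λ=2: (A-λI) row 1 is [-16, -8], so an eigenvector is (1, -2).
For λ=-6: (A-λI) row 1 is [-8, -8], so an eigenvector is (-1, 1).
General solution: K_1e^(2t)(1,-2) + K_2e^(-6t)(-1,1).

u(t) = K_1e^(2t) - K_2e^(-6t), v(t) = -2K_1e^(2t) + K_2e^(-6t)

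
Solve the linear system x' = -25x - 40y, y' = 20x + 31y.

Coefficient matrix A = [[-25, -40], [20, 31]].
Characteristic polynomial det(A - λI) = λ^2 - 6λ + 25 = 0.
Eigenvalues λ = 3 ± 4i (complex conjugate pair).
For λ=3+4i: an eigenvector is (3,-2) - i(-1,1) = (3 + i, -2 - i).
A real fundamental pair from Re and Im of e^((3+4i)t)v: X_1 = e^(3t)(cos(4t)·(3,-2) + sin(4t)·(-1,1)), X_2 = e^(3t)(sin(4t)·(3,-2) - cos(4t)·(-1,1)).
General solution: C_1X_1 + C_2X_2.

x(t) = -C_1e^(3t)sin(4t) + 3C_1e^(3t)cos(4t) + 3C_2e^(3t)sin(4t) + C_2e^(3t)cos(4t), y(t) = C_1e^(3t)sin(4t) - 2C_1e^(3t)cos(4t) - 2C_2e^(3t)sin(4t) - C_2e^(3t)cos(4t)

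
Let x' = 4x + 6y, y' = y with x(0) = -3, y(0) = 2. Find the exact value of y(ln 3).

A = [[4,6],[0,1]]; eigenvalues λ = 4, 1.
Eigenvectors: (1,0) for λ=4, (2,-1) for λ=1.
From the initial condition, c_1 = 1, c_2 = -2.
y(ln 3) = (1)(3^4)(0) + (-2)(3^1)(-1) = 6.

6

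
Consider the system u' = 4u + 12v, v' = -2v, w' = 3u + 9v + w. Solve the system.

Coefficient matrix A = [[4, 12, 0], [0, -2, 0], [3, 9, 1]].
det(A - λI) = 0 gives eigenvalues λ = 4, 1, -2.
For λ=4: eigenvector (1,0,1).
For λ=1: eigenvector (0,0,-1).
For λ=-2: eigenvector (-2,1,-1).
General solution: K_1e^(4t)(1,0,1) + K_2e^(t)(0,0,-1) + K_3e^(-2t)(-2,1,-1).

u(t) = K_1e^(4t) - 2K_3e^(-2t), v(t) = K_3e^(-2t), w(t) = K_1e^(4t) - K_2e^(t) - K_3e^(-2t)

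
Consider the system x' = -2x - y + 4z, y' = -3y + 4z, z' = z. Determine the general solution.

Coefficient matrix A = [[-2, -1, 4], [0, -3, 4], [0, 0, 1]].
det(A - λI) = 0 gives eigenvalues λ = -2, -3, 1.
For λ=-2: eigenvector (1,0,0).
For λ=-3: eigenvector (1,1,0).
For λ=1: eigenvector (1,1,1).
General solution: C_1e^(-2t)(1,0,0) + C_2e^(-3t)(1,1,0) + C_3e^(t)(1,1,1).

x(t) = C_1e^(-2t) + C_2e^(-3t) + C_3e^(t), y(t) = C_2e^(-3t) + C_3e^(t), z(t) = C_3e^(t)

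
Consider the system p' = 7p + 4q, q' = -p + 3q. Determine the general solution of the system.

Coefficient matrix A = [[7, 4], [-1, 3]].
Characteristic polynomial det(A - λI) = λ^2 - 10λ + 25 = 0.
Single eigenvalue λ = 5 with algebraic multiplicity 2.
Eigenvector v = (-2,1); generalized eigenvector w with (A-λI)w=v is (-1,0).
General solution: e^(5t)[C_1·v + C_2·(t·v + w)].

p(t) = -2C_1e^(5t) - 2C_2te^(5t) - C_2e^(5t), q(t) = C_1e^(5t) + C_2te^(5t)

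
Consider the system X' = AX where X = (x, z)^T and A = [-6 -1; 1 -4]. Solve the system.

Coefficient matrix A = [[-6, -1], [1, -4]].
Characteristic polynomial det(A - λI) = λ^2 + 10λ + 25 = 0.
Single eigenvalue λ = -5 with algebraic multiplicity 2.
Eigenvector v = (1,-1); generalized eigenvector w with (A-λI)w=v is (-1,0).
General solution: e^(-5t)[c_1·v + c_2·(t·v + w)].

x(t) = c_1e^(-5t) + c_2te^(-5t) - c_2e^(-5t), z(t) = -c_1e^(-5t) - c_2te^(-5t)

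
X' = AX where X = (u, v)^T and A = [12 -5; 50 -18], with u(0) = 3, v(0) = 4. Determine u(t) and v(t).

Coefficient matrix A = [[12, -5], [50, -18]].
Characteristic polynomial det(A - λI) = λ^2 + 6λ + 34 = 0.
Eigenvalues λ = -3 ± 5i (complex conjugate pair).
For λ=-3+5i: an eigenvector is (-1,-3) - i(0,-1) = (-1, -3 + i).
A real fundamental pair from Re and Im of e^((-3+5i)t)v: X_1 = e^(-3t)(cos(5t)·(-1,-3) + sin(5t)·(0,-1)), X_2 = e^(-3t)(sin(5t)·(-1,-3) - cos(5t)·(0,-1)).
General solution: K_1X_1 + K_2X_2.
Applying u(0)=3, v(0)=4 gives K_1=-3, K_2=-5.

u(t) = 5e^(-3t)sin(5t) + 3e^(-3t)cos(5t), v(t) = 18e^(-3t)sin(5t) + 4e^(-3t)cos(5t)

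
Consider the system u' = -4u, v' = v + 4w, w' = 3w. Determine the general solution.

u(t) = C_1e^(-4t), v(t) = C_2e^(t) + 2C_3e^(3t), w(t) = C_3e^(3t)

Coefficient matrix A = [[-4, 0, 0], [0, 1, 4], [0, 0, 3]].
det(A - λI) = 0 gives eigenvalues λ = -4, 1, 3.
For λ=-4: eigenvector (1,0,0).
For λ=1: eigenvector (0,1,0).
For λ=3: eigenvector (0,2,1).
General solution: C_1e^(-4t)(1,0,0) + C_2e^(t)(0,1,0) + C_3e^(3t)(0,2,1).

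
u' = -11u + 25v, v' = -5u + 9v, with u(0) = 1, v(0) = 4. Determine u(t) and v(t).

Coefficient matrix A = [[-11, 25], [-5, 9]].
Characteristic polynomial det(A - λI) = λ^2 + 2λ + 26 = 0.
Eigenvalues λ = -1 ± 5i (complex conjugate pair).
For λ=-1+5i: an eigenvector is (-1,0) - i(2,1) = (-1 - 2i, 0 - i).
A real fundamental pair from Re and Im of e^((-1+5i)t)v: X_1 = e^(-t)(cos(5t)·(-1,0) + sin(5t)·(2,1)), X_2 = e^(-t)(sin(5t)·(-1,0) - cos(5t)·(2,1)).
General solution: c_1X_1 + c_2X_2.
Applying u(0)=1, v(0)=4 gives c_1=7, c_2=-4.

u(t) = 18e^(-t)sin(5t) + e^(-t)cos(5t), v(t) = 7e^(-t)sin(5t) + 4e^(-t)cos(5t)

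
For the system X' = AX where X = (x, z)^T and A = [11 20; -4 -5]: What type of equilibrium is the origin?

unstable spiral

A = [[11,20],[-4,-5]]; det(A-λI) = λ^2 - 6λ + 25.
λ = 3 ± 4i: positive real part.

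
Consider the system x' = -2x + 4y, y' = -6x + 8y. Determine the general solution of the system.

x(t) = -c_1e^(2t) - 2c_2e^(4t), y(t) = -c_1e^(2t) - 3c_2e^(4t)

Coefficient matrix A = [[-2, 4], [-6, 8]].
Characteristic polynomial det(A - λI) = λ^2 - 6λ + 8 = 0.
Eigenvalues λ = 2, 4.
For λ=2: (A-λI) row 1 is [-4, 4], so an eigenvector is (-1, -1).
For λ=4: (A-λI) row 1 is [-6, 4], so an eigenvector is (-2, -3).
General solution: c_1e^(2t)(-1,-1) + c_2e^(4t)(-2,-3).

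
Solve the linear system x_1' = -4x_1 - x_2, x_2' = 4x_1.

Coefficient matrix A = [[-4, -1], [4, 0]].
Characteristic polynomial det(A - λI) = λ^2 + 4λ + 4 = 0.
Single eigenvalue λ = -2 with algebraic multiplicity 2.
Eigenvector v = (1,-2); generalized eigenvector w with (A-λI)w=v is (-2,3).
General solution: e^(-2t)[c_1·v + c_2·(t·v + w)].

x_1(t) = c_1e^(-2t) + c_2te^(-2t) - 2c_2e^(-2t), x_2(t) = -2c_1e^(-2t) - 2c_2te^(-2t) + 3c_2e^(-2t)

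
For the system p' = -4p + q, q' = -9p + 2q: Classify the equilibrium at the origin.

A = [[-4,1],[-9,2]]; det(A-λI) = λ^2 + 2λ + 1.
repeated λ = -1 with a single eigenvector.

stable improper node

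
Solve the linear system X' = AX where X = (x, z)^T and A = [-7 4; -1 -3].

Coefficient matrix A = [[-7, 4], [-1, -3]].
Characteristic polynomial det(A - λI) = λ^2 + 10λ + 25 = 0.
Single eigenvalue λ = -5 with algebraic multiplicity 2.
Eigenvector v = (2,1); generalized eigenvector w with (A-λI)w=v is (1,1).
General solution: e^(-5t)[c_1·v + c_2·(t·v + w)].

x(t) = 2c_1e^(-5t) + 2c_2te^(-5t) + c_2e^(-5t), z(t) = c_1e^(-5t) + c_2te^(-5t) + c_2e^(-5t)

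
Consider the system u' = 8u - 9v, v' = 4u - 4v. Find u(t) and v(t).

Coefficient matrix A = [[8, -9], [4, -4]].
Characteristic polynomial det(A - λI) = λ^2 - 4λ + 4 = 0.
Single eigenvalue λ = 2 with algebraic multiplicity 2.
Eigenvector v = (3,2); generalized eigenvector w with (A-λI)w=v is (2,1).
General solution: e^(2t)[C_1·v + C_2·(t·v + w)].

u(t) = 3C_1e^(2t) + 3C_2te^(2t) + 2C_2e^(2t), v(t) = 2C_1e^(2t) + 2C_2te^(2t) + C_2e^(2t)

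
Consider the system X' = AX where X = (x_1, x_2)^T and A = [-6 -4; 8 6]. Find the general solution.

Coefficient matrix A = [[-6, -4], [8, 6]].
Characteristic polynomial det(A - λI) = λ^2 - 4 = 0.
Eigenvalues λ = 2, -2.
For λ=2: (A-λI) row 1 is [-8, -4], so an eigenvector is (-1, 2).
For λ=-2: (A-λI) row 1 is [-4, -4], so an eigenvector is (-1, 1).
General solution: c_1e^(2t)(-1,2) + c_2e^(-2t)(-1,1).

x_1(t) = -c_1e^(2t) - c_2e^(-2t), x_2(t) = 2c_1e^(2t) + c_2e^(-2t)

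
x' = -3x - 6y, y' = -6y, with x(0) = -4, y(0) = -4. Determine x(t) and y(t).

Coefficient matrix A = [[-3, -6], [0, -6]].
Characteristic polynomial det(A - λI) = λ^2 + 9λ + 18 = 0.
Eigenvalues λ = -3, -6.
For λ=-3: (A-λI) row 1 is [0, -6], so an eigenvector is (1, 0).
For λ=-6: (A-λI) row 1 is [3, -6], so an eigenvector is (-2, -1).
General solution: C_1e^(-3t)(1,0) + C_2e^(-6t)(-2,-1).
Applying x(0)=-4, y(0)=-4 gives C_1=4, C_2=4.

x(t) = 4e^(-3t) - 8e^(-6t), y(t) = -4e^(-6t)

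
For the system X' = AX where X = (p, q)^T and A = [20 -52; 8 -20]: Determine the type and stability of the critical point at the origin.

center

A = [[20,-52],[8,-20]]; det(A-λI) = λ^2 + 16.
λ = 0 ± 4i: zero real part.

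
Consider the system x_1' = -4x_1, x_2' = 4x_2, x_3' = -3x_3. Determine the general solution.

Coefficient matrix A = [[-4, 0, 0], [0, 4, 0], [0, 0, -3]].
det(A - λI) = 0 gives eigenvalues λ = 4, -3, -4.
For λ=4: eigenvector (0,1,0).
For λ=-3: eigenvector (0,0,1).
For λ=-4: eigenvector (-1,0,0).
General solution: C_1e^(4t)(0,1,0) + C_2e^(-3t)(0,0,1) + C_3e^(-4t)(-1,0,0).

x_1(t) = -C_3e^(-4t), x_2(t) = C_1e^(4t), x_3(t) = C_2e^(-3t)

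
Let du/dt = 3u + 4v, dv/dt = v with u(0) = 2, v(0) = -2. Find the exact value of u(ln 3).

A = [[3,4],[0,1]]; eigenvalues λ = 3, 1.
Eigenvectors: (1,0) for λ=3, (-2,1) for λ=1.
From the initial condition, c_1 = -2, c_2 = -2.
u(ln 3) = (-2)(3^3)(1) + (-2)(3^1)(-2) = -42.

-42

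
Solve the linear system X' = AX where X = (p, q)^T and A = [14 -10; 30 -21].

p(t) = -2C_1e^(-t) + C_2e^(-6t), q(t) = -3C_1e^(-t) + 2C_2e^(-6t)

Coefficient matrix A = [[14, -10], [30, -21]].
Characteristic polynomial det(A - λI) = λ^2 + 7λ + 6 = 0.
Eigenvalues λ = -1, -6.
For λ=-1: (A-λI) row 1 is [15, -10], so an eigenvector is (-2, -3).
For λ=-6: (A-λI) row 1 is [20, -10], so an eigenvector is (1, 2).
General solution: C_1e^(-t)(-2,-3) + C_2e^(-6t)(1,2).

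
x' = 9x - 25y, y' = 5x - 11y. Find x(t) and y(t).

x(t) = 2c_1e^(-t)sin(5t) + c_1e^(-t)cos(5t) + c_2e^(-t)sin(5t) - 2c_2e^(-t)cos(5t), y(t) = c_1e^(-t)sin(5t) - c_2e^(-t)cos(5t)

Coefficient matrix A = [[9, -25], [5, -11]].
Characteristic polynomial det(A - λI) = λ^2 + 2λ + 26 = 0.
Eigenvalues λ = -1 ± 5i (complex conjugate pair).
For λ=-1+5i: an eigenvector is (1,0) - i(2,1) = (1 - 2i, 0 - i).
A real fundamental pair from Re and Im of e^((-1+5i)t)v: X_1 = e^(-t)(cos(5t)·(1,0) + sin(5t)·(2,1)), X_2 = e^(-t)(sin(5t)·(1,0) - cos(5t)·(2,1)).
General solution: c_1X_1 + c_2X_2.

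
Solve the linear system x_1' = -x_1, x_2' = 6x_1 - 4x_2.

x_1(t) = K_1e^(-t), x_2(t) = 2K_1e^(-t) + K_2e^(-4t)

Coefficient matrix A = [[-1, 0], [6, -4]].
Characteristic polynomial det(A - λI) = λ^2 + 5λ + 4 = 0.
Eigenvalues λ = -1, -4.
For λ=-1: (A-λI) row 2 is [6, -3], so an eigenvector is (1, 2).
For λ=-4: (A-λI) row 1 is [3, 0], so an eigenvector is (0, 1).
General solution: K_1e^(-t)(1,2) + K_2e^(-4t)(0,1).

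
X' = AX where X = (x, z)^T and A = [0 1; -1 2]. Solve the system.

Coefficient matrix A = [[0, 1], [-1, 2]].
Characteristic polynomial det(A - λI) = λ^2 - 2λ + 1 = 0.
Single eigenvalue λ = 1 with algebraic multiplicity 2.
Eigenvector v = (-1,-1); generalized eigenvector w with (A-λI)w=v is (3,2).
General solution: e^(t)[K_1·v + K_2·(t·v + w)].

x(t) = -K_1e^(t) - K_2te^(t) + 3K_2e^(t), z(t) = -K_1e^(t) - K_2te^(t) + 2K_2e^(t)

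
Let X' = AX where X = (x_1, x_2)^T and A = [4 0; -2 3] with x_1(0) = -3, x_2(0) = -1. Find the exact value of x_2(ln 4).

1088

A = [[4,0],[-2,3]]; eigenvalues λ = 4, 3.
Eigenvectors: (-1,2) for λ=4, (0,1) for λ=3.
From the initial condition, c_1 = 3, c_2 = -7.
x_2(ln 4) = (3)(4^4)(2) + (-7)(4^3)(1) = 1088.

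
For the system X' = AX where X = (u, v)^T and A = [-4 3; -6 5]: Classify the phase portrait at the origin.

A = [[-4,3],[-6,5]]; det(A-λI) = λ^2 - λ - 2.
λ = -1, 2: opposite signs.

saddle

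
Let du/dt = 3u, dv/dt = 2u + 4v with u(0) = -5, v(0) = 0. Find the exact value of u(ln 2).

-40

A = [[3,0],[2,4]]; eigenvalues λ = 3, 4.
Eigenvectors: (-1,2) for λ=3, (0,1) for λ=4.
From the initial condition, c_1 = 5, c_2 = -10.
u(ln 2) = (5)(2^3)(-1) + (-10)(2^4)(0) = -40.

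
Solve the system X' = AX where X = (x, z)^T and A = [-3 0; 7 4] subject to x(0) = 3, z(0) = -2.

x(t) = 3e^(-3t), z(t) = e^(4t) - 3e^(-3t)

Coefficient matrix A = [[-3, 0], [7, 4]].
Characteristic polynomial det(A - λI) = λ^2 - λ - 12 = 0.
Eigenvalues λ = 4, -3.
For λ=4: (A-λI) row 1 is [-7, 0], so an eigenvector is (0, 1).
For λ=-3: (A-λI) row 2 is [7, 7], so an eigenvector is (1, -1).
General solution: K_1e^(4t)(0,1) + K_2e^(-3t)(1,-1).
Applying x(0)=3, z(0)=-2 gives K_1=1, K_2=3.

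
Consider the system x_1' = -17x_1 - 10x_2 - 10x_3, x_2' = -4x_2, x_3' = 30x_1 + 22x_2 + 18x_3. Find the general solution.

x_1(t) = -c_1e^(3t) - 2c_3e^(-2t), x_2(t) = c_2e^(-4t), x_3(t) = 2c_1e^(3t) - c_2e^(-4t) + 3c_3e^(-2t)

Coefficient matrix A = [[-17, -10, -10], [0, -4, 0], [30, 22, 18]].
det(A - λI) = 0 gives eigenvalues λ = 3, -4, -2.
For λ=3: eigenvector (-1,0,2).
For λ=-4: eigenvector (0,1,-1).
For λ=-2: eigenvector (-2,0,3).
General solution: c_1e^(3t)(-1,0,2) + c_2e^(-4t)(0,1,-1) + c_3e^(-2t)(-2,0,3).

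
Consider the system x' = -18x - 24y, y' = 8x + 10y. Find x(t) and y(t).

x(t) = 2K_1e^(-6t) - 3K_2e^(-2t), y(t) = -K_1e^(-6t) + 2K_2e^(-2t)

Coefficient matrix A = [[-18, -24], [8, 10]].
Characteristic polynomial det(A - λI) = λ^2 + 8λ + 12 = 0.
Eigenvalues λ = -6, -2.
For λ=-6: (A-λI) row 1 is [-12, -24], so an eigenvector is (2, -1).
For λ=-2: (A-λI) row 1 is [-16, -24], so an eigenvector is (-3, 2).
General solution: K_1e^(-6t)(2,-1) + K_2e^(-2t)(-3,2).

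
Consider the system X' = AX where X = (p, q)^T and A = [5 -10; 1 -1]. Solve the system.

Coefficient matrix A = [[5, -10], [1, -1]].
Characteristic polynomial det(A - λI) = λ^2 - 4λ + 5 = 0.
Eigenvalues λ = 2 ± i (complex conjugate pair).
For λ=2+i: an eigenvector is (-1,0) - i(-3,-1) = (-1 + 3i, 0 + i).
A real fundamental pair from Re and Im of e^((2+i)t)v: X_1 = e^(2t)(cos(t)·(-1,0) + sin(t)·(-3,-1)), X_2 = e^(2t)(sin(t)·(-1,0) - cos(t)·(-3,-1)).
General solution: K_1X_1 + K_2X_2.

p(t) = -3K_1e^(2t)sin(t) - K_1e^(2t)cos(t) - K_2e^(2t)sin(t) + 3K_2e^(2t)cos(t), q(t) = -K_1e^(2t)sin(t) + K_2e^(2t)cos(t)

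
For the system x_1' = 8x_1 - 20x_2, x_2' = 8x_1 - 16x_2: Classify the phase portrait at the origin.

stable spiral

A = [[8,-20],[8,-16]]; det(A-λI) = λ^2 + 8λ + 32.
λ = -4 ± 4i: negative real part.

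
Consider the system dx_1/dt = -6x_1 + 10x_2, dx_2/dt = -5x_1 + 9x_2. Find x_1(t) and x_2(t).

Coefficient matrix A = [[-6, 10], [-5, 9]].
Characteristic polynomial det(A - λI) = λ^2 - 3λ - 4 = 0.
Eigenvalues λ = 4, -1.
For λ=4: (A-λI) row 1 is [-10, 10], so an eigenvector is (-1, -1).
For λ=-1: (A-λI) row 1 is [-5, 10], so an eigenvector is (-2, -1).
General solution: K_1e^(4t)(-1,-1) + K_2e^(-t)(-2,-1).

x_1(t) = -K_1e^(4t) - 2K_2e^(-t), x_2(t) = -K_1e^(4t) - K_2e^(-t)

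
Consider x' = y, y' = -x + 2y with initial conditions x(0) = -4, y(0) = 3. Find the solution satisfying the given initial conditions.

Coefficient matrix A = [[0, 1], [-1, 2]].
Characteristic polynomial det(A - λI) = λ^2 - 2λ + 1 = 0.
Single eigenvalue λ = 1 with algebraic multiplicity 2.
Eigenvector v = (1,1); generalized eigenvector w with (A-λI)w=v is (1,2).
General solution: e^(t)[c_1·v + c_2·(t·v + w)].
Applying x(0)=-4, y(0)=3 gives c_1=-11, c_2=7.

x(t) = 7te^(t) - 4e^(t), y(t) = 7te^(t) + 3e^(t)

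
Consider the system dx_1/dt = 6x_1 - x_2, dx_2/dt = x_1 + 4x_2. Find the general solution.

x_1(t) = C_1e^(5t) + C_2te^(5t) - C_2e^(5t), x_2(t) = C_1e^(5t) + C_2te^(5t) - 2C_2e^(5t)

Coefficient matrix A = [[6, -1], [1, 4]].
Characteristic polynomial det(A - λI) = λ^2 - 10λ + 25 = 0.
Single eigenvalue λ = 5 with algebraic multiplicity 2.
Eigenvector v = (1,1); generalized eigenvector w with (A-λI)w=v is (-1,-2).
General solution: e^(5t)[C_1·v + C_2·(t·v + w)].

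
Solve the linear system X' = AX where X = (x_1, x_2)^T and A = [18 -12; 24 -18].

x_1(t) = -K_1e^(6t) - K_2e^(-6t), x_2(t) = -K_1e^(6t) - 2K_2e^(-6t)

Coefficient matrix A = [[18, -12], [24, -18]].
Characteristic polynomial det(A - λI) = λ^2 - 36 = 0.
Eigenvalues λ = 6, -6.
For λ=6: (A-λI) row 1 is [12, -12], so an eigenvector is (-1, -1).
For λ=-6: (A-λI) row 1 is [24, -12], so an eigenvector is (-1, -2).
General solution: K_1e^(6t)(-1,-1) + K_2e^(-6t)(-1,-2).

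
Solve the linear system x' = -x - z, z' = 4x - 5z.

x(t) = -K_1e^(-3t) - K_2te^(-3t), z(t) = -2K_1e^(-3t) - 2K_2te^(-3t) + K_2e^(-3t)

Coefficient matrix A = [[-1, -1], [4, -5]].
Characteristic polynomial det(A - λI) = λ^2 + 6λ + 9 = 0.
Single eigenvalue λ = -3 with algebraic multiplicity 2.
Eigenvector v = (-1,-2); generalized eigenvector w with (A-λI)w=v is (0,1).
General solution: e^(-3t)[K_1·v + K_2·(t·v + w)].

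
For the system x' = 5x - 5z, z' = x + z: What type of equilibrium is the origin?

unstable spiral

A = [[5,-5],[1,1]]; det(A-λI) = λ^2 - 6λ + 10.
λ = 3 ± i: positive real part.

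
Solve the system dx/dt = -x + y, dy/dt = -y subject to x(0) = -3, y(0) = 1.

Coefficient matrix A = [[-1, 1], [0, -1]].
Characteristic polynomial det(A - λI) = λ^2 + 2λ + 1 = 0.
Single eigenvalue λ = -1 with algebraic multiplicity 2.
Eigenvector v = (1,0); generalized eigenvector w with (A-λI)w=v is (-2,1).
General solution: e^(-t)[c_1·v + c_2·(t·v + w)].
Applying x(0)=-3, y(0)=1 gives c_1=-1, c_2=1.

x(t) = te^(-t) - 3e^(-t), y(t) = e^(-t)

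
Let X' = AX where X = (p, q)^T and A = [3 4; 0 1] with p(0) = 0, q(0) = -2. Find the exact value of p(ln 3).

-96

A = [[3,4],[0,1]]; eigenvalues λ = 1, 3.
Eigenvectors: (2,-1) for λ=1, (1,0) for λ=3.
From the initial condition, c_1 = 2, c_2 = -4.
p(ln 3) = (2)(3^1)(2) + (-4)(3^3)(1) = -96.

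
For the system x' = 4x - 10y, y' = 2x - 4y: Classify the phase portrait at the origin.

A = [[4,-10],[2,-4]]; det(A-λI) = λ^2 + 4.
λ = 0 ± 2i: zero real part.

center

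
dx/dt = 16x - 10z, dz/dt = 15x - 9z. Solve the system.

x(t) = -2c_1e^(t) - c_2e^(6t), z(t) = -3c_1e^(t) - c_2e^(6t)

Coefficient matrix A = [[16, -10], [15, -9]].
Characteristic polynomial det(A - λI) = λ^2 - 7λ + 6 = 0.
Eigenvalues λ = 1, 6.
For λ=1: (A-λI) row 1 is [15, -10], so an eigenvector is (-2, -3).
For λ=6: (A-λI) row 1 is [10, -10], so an eigenvector is (-1, -1).
General solution: c_1e^(t)(-2,-3) + c_2e^(6t)(-1,-1).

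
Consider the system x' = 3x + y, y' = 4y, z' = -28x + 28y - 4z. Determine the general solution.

Coefficient matrix A = [[3, 1, 0], [0, 4, 0], [-28, 28, -4]].
det(A - λI) = 0 gives eigenvalues λ = 4, 3, -4.
For λ=4: eigenvector (1,1,0).
For λ=3: eigenvector (1,0,-4).
For λ=-4: eigenvector (0,0,1).
General solution: c_1e^(4t)(1,1,0) + c_2e^(3t)(1,0,-4) + c_3e^(-4t)(0,0,1).

x(t) = c_1e^(4t) + c_2e^(3t), y(t) = c_1e^(4t), z(t) = -4c_2e^(3t) + c_3e^(-4t)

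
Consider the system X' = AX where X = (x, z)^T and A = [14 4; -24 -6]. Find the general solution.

Coefficient matrix A = [[14, 4], [-24, -6]].
Characteristic polynomial det(A - λI) = λ^2 - 8λ + 12 = 0.
Eigenvalues λ = 6, 2.
For λ=6: (A-λI) row 1 is [8, 4], so an eigenvector is (-1, 2).
For λ=2: (A-λI) row 1 is [12, 4], so an eigenvector is (1, -3).
General solution: c_1e^(6t)(-1,2) + c_2e^(2t)(1,-3).

x(t) = -c_1e^(6t) + c_2e^(2t), z(t) = 2c_1e^(6t) - 3c_2e^(2t)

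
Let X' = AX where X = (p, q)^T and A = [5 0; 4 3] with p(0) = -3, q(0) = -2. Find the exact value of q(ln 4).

A = [[5,0],[4,3]]; eigenvalues λ = 3, 5.
Eigenvectors: (0,-1) for λ=3, (1,2) for λ=5.
From the initial condition, c_1 = -4, c_2 = -3.
q(ln 4) = (-4)(4^3)(-1) + (-3)(4^5)(2) = -5888.

-5888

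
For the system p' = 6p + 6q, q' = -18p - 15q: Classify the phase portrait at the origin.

stable node

A = [[6,6],[-18,-15]]; det(A-λI) = λ^2 + 9λ + 18.
λ = -3, -6: both negative.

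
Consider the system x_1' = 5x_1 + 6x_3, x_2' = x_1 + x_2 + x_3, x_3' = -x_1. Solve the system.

Coefficient matrix A = [[5, 0, 6], [1, 1, 1], [-1, 0, 0]].
det(A - λI) = 0 gives eigenvalues λ = 1, 3, 2.
For λ=1: eigenvector (0,1,0).
For λ=3: eigenvector (3,1,-1).
For λ=2: eigenvector (-2,-1,1).
General solution: K_1e^(t)(0,1,0) + K_2e^(3t)(3,1,-1) + K_3e^(2t)(-2,-1,1).

x_1(t) = 3K_2e^(3t) - 2K_3e^(2t), x_2(t) = K_1e^(t) + K_2e^(3t) - K_3e^(2t), x_3(t) = -K_2e^(3t) + K_3e^(2t)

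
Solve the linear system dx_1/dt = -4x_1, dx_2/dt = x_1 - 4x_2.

Coefficient matrix A = [[-4, 0], [1, -4]].
Characteristic polynomial det(A - λI) = λ^2 + 8λ + 16 = 0.
Single eigenvalue λ = -4 with algebraic multiplicity 2.
Eigenvector v = (0,-1); generalized eigenvector w with (A-λI)w=v is (-1,2).
General solution: e^(-4t)[C_1·v + C_2·(t·v + w)].

x_1(t) = -C_2e^(-4t), x_2(t) = -C_1e^(-4t) - C_2te^(-4t) + 2C_2e^(-4t)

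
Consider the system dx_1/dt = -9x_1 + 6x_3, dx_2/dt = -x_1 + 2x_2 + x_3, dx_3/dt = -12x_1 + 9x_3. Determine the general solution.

Coefficient matrix A = [[-9, 0, 6], [-1, 2, 1], [-12, 0, 9]].
det(A - λI) = 0 gives eigenvalues λ = -3, 2, 3.
For λ=-3: eigenvector (-1,0,-1).
For λ=2: eigenvector (0,1,0).
For λ=3: eigenvector (1,1,2).
General solution: C_1e^(-3t)(-1,0,-1) + C_2e^(2t)(0,1,0) + C_3e^(3t)(1,1,2).

x_1(t) = -C_1e^(-3t) + C_3e^(3t), x_2(t) = C_2e^(2t) + C_3e^(3t), x_3(t) = -C_1e^(-3t) + 2C_3e^(3t)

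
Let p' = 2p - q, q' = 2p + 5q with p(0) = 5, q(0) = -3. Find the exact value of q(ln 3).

135

A = [[2,-1],[2,5]]; eigenvalues λ = 4, 3.
Eigenvectors: (-1,2) for λ=4, (-1,1) for λ=3.
From the initial condition, c_1 = 2, c_2 = -7.
q(ln 3) = (2)(3^4)(2) + (-7)(3^3)(1) = 135.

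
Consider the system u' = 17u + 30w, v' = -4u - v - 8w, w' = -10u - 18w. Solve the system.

Coefficient matrix A = [[17, 0, 30], [-4, -1, -8], [-10, 0, -18]].
det(A - λI) = 0 gives eigenvalues λ = -3, -1, 2.
For λ=-3: eigenvector (3,-2,-2).
For λ=-1: eigenvector (0,1,0).
For λ=2: eigenvector (2,0,-1).
General solution: c_1e^(-3t)(3,-2,-2) + c_2e^(-t)(0,1,0) + c_3e^(2t)(2,0,-1).

u(t) = 3c_1e^(-3t) + 2c_3e^(2t), v(t) = -2c_1e^(-3t) + c_2e^(-t), w(t) = -2c_1e^(-3t) - c_3e^(2t)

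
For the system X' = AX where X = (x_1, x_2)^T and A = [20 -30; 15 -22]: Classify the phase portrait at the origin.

A = [[20,-30],[15,-22]]; det(A-λI) = λ^2 + 2λ + 10.
λ = -1 ± 3i: negative real part.

stable spiral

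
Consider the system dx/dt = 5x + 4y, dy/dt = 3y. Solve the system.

x(t) = -2K_1e^(3t) + K_2e^(5t), y(t) = K_1e^(3t)

Coefficient matrix A = [[5, 4], [0, 3]].
Characteristic polynomial det(A - λI) = λ^2 - 8λ + 15 = 0.
Eigenvalues λ = 3, 5.
For λ=3: (A-λI) row 1 is [2, 4], so an eigenvector is (-2, 1).
For λ=5: (A-λI) row 1 is [0, 4], so an eigenvector is (1, 0).
General solution: K_1e^(3t)(-2,1) + K_2e^(5t)(1,0).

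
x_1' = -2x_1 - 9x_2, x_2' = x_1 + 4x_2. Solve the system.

Coefficient matrix A = [[-2, -9], [1, 4]].
Characteristic polynomial det(A - λI) = λ^2 - 2λ + 1 = 0.
Single eigenvalue λ = 1 with algebraic multiplicity 2.
Eigenvector v = (3,-1); generalized eigenvector w with (A-λI)w=v is (-1,0).
General solution: e^(t)[c_1·v + c_2·(t·v + w)].

x_1(t) = 3c_1e^(t) + 3c_2te^(t) - c_2e^(t), x_2(t) = -c_1e^(t) - c_2te^(t)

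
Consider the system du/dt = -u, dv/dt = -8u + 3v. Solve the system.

Coefficient matrix A = [[-1, 0], [-8, 3]].
Characteristic polynomial det(A - λI) = λ^2 - 2λ - 3 = 0.
Eigenvalues λ = 3, -1.
For λ=3: (A-λI) row 1 is [-4, 0], so an eigenvector is (0, 1).
For λ=-1: (A-λI) row 2 is [-8, 4], so an eigenvector is (1, 2).
General solution: C_1e^(3t)(0,1) + C_2e^(-t)(1,2).

u(t) = C_2e^(-t), v(t) = C_1e^(3t) + 2C_2e^(-t)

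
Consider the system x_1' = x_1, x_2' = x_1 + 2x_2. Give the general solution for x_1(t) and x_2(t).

x_1(t) = -C_1e^(t), x_2(t) = C_1e^(t) - C_2e^(2t)

Coefficient matrix A = [[1, 0], [1, 2]].
Characteristic polynomial det(A - λI) = λ^2 - 3λ + 2 = 0.
Eigenvalues λ = 1, 2.
For λ=1: (A-λI) row 2 is [1, 1], so an eigenvector is (-1, 1).
For λ=2: (A-λI) row 1 is [-1, 0], so an eigenvector is (0, -1).
General solution: C_1e^(t)(-1,1) + C_2e^(2t)(0,-1).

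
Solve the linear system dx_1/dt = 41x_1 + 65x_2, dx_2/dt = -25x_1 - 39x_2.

Coefficient matrix A = [[41, 65], [-25, -39]].
Characteristic polynomial det(A - λI) = λ^2 - 2λ + 26 = 0.
Eigenvalues λ = 1 ± 5i (complex conjugate pair).
For λ=1+5i: an eigenvector is (-3,2) - i(2,-1) = (-3 - 2i, 2 + i).
A real fundamental pair from Re and Im of e^((1+5i)t)v: X_1 = e^(t)(cos(5t)·(-3,2) + sin(5t)·(2,-1)), X_2 = e^(t)(sin(5t)·(-3,2) - cos(5t)·(2,-1)).
General solution: c_1X_1 + c_2X_2.

x_1(t) = 2c_1e^(t)sin(5t) - 3c_1e^(t)cos(5t) - 3c_2e^(t)sin(5t) - 2c_2e^(t)cos(5t), x_2(t) = -c_1e^(t)sin(5t) + 2c_1e^(t)cos(5t) + 2c_2e^(t)sin(5t) + c_2e^(t)cos(5t)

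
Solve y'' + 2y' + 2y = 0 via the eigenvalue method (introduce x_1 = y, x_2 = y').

y(t) = c_1e^(-t)cos(t) + c_2e^(-t)sin(t)

Let x_1 = y, x_2 = y'. Then x_1' = x_2 and x_2' = -2x_1 - 2x_2.
A = [[0,1],[-2,-2]]; det(A-λI) = λ^2 + 2λ + 2.
Eigenvalues λ = -1 ± i.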